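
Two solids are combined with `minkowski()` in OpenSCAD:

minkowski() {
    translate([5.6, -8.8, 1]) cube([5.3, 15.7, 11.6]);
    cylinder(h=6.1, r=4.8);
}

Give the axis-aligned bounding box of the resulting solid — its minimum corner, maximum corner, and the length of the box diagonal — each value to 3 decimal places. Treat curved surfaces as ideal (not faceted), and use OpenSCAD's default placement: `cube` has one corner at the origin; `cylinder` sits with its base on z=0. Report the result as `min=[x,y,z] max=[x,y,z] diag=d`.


min=[0.800,-13.600,1.000] max=[15.700,11.700,18.700] diag=34.284

A = translate([5.6, -8.8, 1]) cube([5.3, 15.7, 11.6]) → bbox [5.6,-8.8,1] .. [10.9,6.9,12.6]
B = cylinder(h=6.1, r=4.8) → bbox [-4.8,-4.8,0] .. [4.8,4.8,6.1]
lo = A.lo+B.lo = [5.6-4.8, -8.8-4.8, 1+0] = [0.800,-13.600,1.000]
hi = A.hi+B.hi = [10.9+4.8, 6.9+4.8, 12.6+6.1] = [15.700,11.700,18.700]
diag = √(14.9²+25.3²+17.7²) = √1175.39 = 34.284


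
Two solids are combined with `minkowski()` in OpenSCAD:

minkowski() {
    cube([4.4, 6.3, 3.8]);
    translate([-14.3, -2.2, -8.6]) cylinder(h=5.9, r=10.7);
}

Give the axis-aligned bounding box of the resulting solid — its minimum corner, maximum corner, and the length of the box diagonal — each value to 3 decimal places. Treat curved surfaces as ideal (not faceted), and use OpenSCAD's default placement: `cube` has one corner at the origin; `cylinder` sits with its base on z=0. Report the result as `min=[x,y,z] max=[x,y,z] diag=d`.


A = translate([-14.3, -2.2, -8.6]) cylinder(h=5.9, r=10.7) → bbox [-25,-12.9,-8.6] .. [-3.6,8.5,-2.7]
B = cube([4.4, 6.3, 3.8]) → bbox [0,0,0] .. [4.4,6.3,3.8]
lo = A.lo+B.lo = [-25+0, -12.9+0, -8.6+0] = [-25.000,-12.900,-8.600]
hi = A.hi+B.hi = [-3.6+4.4, 8.5+6.3, -2.7+3.8] = [0.800,14.800,1.100]
diag = √(25.8²+27.7²+9.7²) = √1527.02 = 39.077

min=[-25.000,-12.900,-8.600] max=[0.800,14.800,1.100] diag=39.077


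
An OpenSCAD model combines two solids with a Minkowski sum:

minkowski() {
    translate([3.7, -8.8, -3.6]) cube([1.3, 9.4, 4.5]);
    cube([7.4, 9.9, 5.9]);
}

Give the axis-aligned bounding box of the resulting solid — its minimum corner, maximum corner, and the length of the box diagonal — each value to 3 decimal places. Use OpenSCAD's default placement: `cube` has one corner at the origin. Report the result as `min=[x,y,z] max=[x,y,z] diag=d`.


min=[3.700,-8.800,-3.600] max=[12.400,10.500,6.800] diag=23.587

A = translate([3.7, -8.8, -3.6]) cube([1.3, 9.4, 4.5]) → bbox [3.7,-8.8,-3.6] .. [5,0.6,0.9]
B = cube([7.4, 9.9, 5.9]) → bbox [0,0,0] .. [7.4,9.9,5.9]
lo = A.lo+B.lo = [3.7+0, -8.8+0, -3.6+0] = [3.700,-8.800,-3.600]
hi = A.hi+B.hi = [5+7.4, 0.6+9.9, 0.9+5.9] = [12.400,10.500,6.800]
diag = √(8.7²+19.3²+10.4²) = √556.34 = 23.587


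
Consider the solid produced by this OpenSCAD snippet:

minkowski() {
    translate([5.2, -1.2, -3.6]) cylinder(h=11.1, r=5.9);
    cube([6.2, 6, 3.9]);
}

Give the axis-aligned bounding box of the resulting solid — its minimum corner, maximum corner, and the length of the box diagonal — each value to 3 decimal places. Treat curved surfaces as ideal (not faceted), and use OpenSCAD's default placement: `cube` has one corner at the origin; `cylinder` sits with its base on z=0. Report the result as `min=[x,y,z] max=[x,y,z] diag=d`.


min=[-0.700,-7.100,-3.600] max=[17.300,10.700,11.400] diag=29.425

A = translate([5.2, -1.2, -3.6]) cylinder(h=11.1, r=5.9) → bbox [-0.7,-7.1,-3.6] .. [11.1,4.7,7.5]
B = cube([6.2, 6, 3.9]) → bbox [0,0,0] .. [6.2,6,3.9]
lo = A.lo+B.lo = [-0.7+0, -7.1+0, -3.6+0] = [-0.700,-7.100,-3.600]
hi = A.hi+B.hi = [11.1+6.2, 4.7+6, 7.5+3.9] = [17.300,10.700,11.400]
diag = √(18²+17.8²+15²) = √865.84 = 29.425


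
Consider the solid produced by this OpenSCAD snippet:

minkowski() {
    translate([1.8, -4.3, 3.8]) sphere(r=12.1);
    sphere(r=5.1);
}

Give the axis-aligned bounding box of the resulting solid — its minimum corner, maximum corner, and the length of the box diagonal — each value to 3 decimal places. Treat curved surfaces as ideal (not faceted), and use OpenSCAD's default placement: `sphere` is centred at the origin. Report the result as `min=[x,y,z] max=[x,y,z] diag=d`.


min=[-15.400,-21.500,-13.400] max=[19.000,12.900,21.000] diag=59.583

A = translate([1.8, -4.3, 3.8]) sphere(r=12.1) → bbox [-10.3,-16.4,-8.3] .. [13.9,7.8,15.9]
B = sphere(r=5.1) → bbox [-5.1,-5.1,-5.1] .. [5.1,5.1,5.1]
lo = A.lo+B.lo = [-10.3-5.1, -16.4-5.1, -8.3-5.1] = [-15.400,-21.500,-13.400]
hi = A.hi+B.hi = [13.9+5.1, 7.8+5.1, 15.9+5.1] = [19.000,12.900,21.000]
diag = √(34.4²+34.4²+34.4²) = √3550.08 = 59.583


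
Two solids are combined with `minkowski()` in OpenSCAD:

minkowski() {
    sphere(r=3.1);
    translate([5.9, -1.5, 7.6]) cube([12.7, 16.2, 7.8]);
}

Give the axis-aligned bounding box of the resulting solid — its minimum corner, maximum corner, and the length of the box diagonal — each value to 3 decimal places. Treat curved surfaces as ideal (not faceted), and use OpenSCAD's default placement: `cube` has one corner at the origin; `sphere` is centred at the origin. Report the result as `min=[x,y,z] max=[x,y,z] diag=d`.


min=[2.800,-4.600,4.500] max=[21.700,17.800,18.500] diag=32.480

A = translate([5.9, -1.5, 7.6]) cube([12.7, 16.2, 7.8]) → bbox [5.9,-1.5,7.6] .. [18.6,14.7,15.4]
B = sphere(r=3.1) → bbox [-3.1,-3.1,-3.1] .. [3.1,3.1,3.1]
lo = A.lo+B.lo = [5.9-3.1, -1.5-3.1, 7.6-3.1] = [2.800,-4.600,4.500]
hi = A.hi+B.hi = [18.6+3.1, 14.7+3.1, 15.4+3.1] = [21.700,17.800,18.500]
diag = √(18.9²+22.4²+14²) = √1054.97 = 32.480


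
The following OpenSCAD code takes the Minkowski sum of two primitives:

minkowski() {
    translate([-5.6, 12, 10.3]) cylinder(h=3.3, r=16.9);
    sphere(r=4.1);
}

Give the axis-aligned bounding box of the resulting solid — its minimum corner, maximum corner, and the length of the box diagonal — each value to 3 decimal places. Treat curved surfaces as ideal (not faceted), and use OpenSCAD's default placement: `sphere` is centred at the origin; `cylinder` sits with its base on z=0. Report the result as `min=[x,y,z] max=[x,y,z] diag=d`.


A = translate([-5.6, 12, 10.3]) cylinder(h=3.3, r=16.9) → bbox [-22.5,-4.9,10.3] .. [11.3,28.9,13.6]
B = sphere(r=4.1) → bbox [-4.1,-4.1,-4.1] .. [4.1,4.1,4.1]
lo = A.lo+B.lo = [-22.5-4.1, -4.9-4.1, 10.3-4.1] = [-26.600,-9.000,6.200]
hi = A.hi+B.hi = [11.3+4.1, 28.9+4.1, 13.6+4.1] = [15.400,33.000,17.700]
diag = √(42²+42²+11.5²) = √3660.25 = 60.500

min=[-26.600,-9.000,6.200] max=[15.400,33.000,17.700] diag=60.500


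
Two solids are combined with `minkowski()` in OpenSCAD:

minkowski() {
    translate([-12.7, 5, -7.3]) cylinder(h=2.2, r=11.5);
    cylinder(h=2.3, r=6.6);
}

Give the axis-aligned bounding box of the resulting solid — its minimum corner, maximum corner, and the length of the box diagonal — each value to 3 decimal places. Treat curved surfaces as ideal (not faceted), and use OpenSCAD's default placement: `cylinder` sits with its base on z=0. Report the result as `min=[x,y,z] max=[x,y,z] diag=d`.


A = translate([-12.7, 5, -7.3]) cylinder(h=2.2, r=11.5) → bbox [-24.2,-6.5,-7.3] .. [-1.2,16.5,-5.1]
B = cylinder(h=2.3, r=6.6) → bbox [-6.6,-6.6,0] .. [6.6,6.6,2.3]
lo = A.lo+B.lo = [-24.2-6.6, -6.5-6.6, -7.3+0] = [-30.800,-13.100,-7.300]
hi = A.hi+B.hi = [-1.2+6.6, 16.5+6.6, -5.1+2.3] = [5.400,23.100,-2.800]
diag = √(36.2²+36.2²+4.5²) = √2641.13 = 51.392

min=[-30.800,-13.100,-7.300] max=[5.400,23.100,-2.800] diag=51.392


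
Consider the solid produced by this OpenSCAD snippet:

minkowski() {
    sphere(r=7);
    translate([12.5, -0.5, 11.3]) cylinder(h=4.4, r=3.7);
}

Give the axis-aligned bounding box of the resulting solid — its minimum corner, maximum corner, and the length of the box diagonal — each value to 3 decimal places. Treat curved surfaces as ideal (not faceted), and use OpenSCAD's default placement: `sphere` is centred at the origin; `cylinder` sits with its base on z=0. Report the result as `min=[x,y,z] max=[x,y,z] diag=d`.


min=[1.800,-11.200,4.300] max=[23.200,10.200,22.700] diag=35.419

A = translate([12.5, -0.5, 11.3]) cylinder(h=4.4, r=3.7) → bbox [8.8,-4.2,11.3] .. [16.2,3.2,15.7]
B = sphere(r=7) → bbox [-7,-7,-7] .. [7,7,7]
lo = A.lo+B.lo = [8.8-7, -4.2-7, 11.3-7] = [1.800,-11.200,4.300]
hi = A.hi+B.hi = [16.2+7, 3.2+7, 15.7+7] = [23.200,10.200,22.700]
diag = √(21.4²+21.4²+18.4²) = √1254.48 = 35.419


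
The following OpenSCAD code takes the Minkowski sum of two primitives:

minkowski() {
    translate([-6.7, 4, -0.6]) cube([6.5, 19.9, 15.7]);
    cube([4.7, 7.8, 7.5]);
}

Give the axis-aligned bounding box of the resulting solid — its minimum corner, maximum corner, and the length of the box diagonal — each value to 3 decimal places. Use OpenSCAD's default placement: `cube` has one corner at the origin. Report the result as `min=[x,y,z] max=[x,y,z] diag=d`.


A = translate([-6.7, 4, -0.6]) cube([6.5, 19.9, 15.7]) → bbox [-6.7,4,-0.6] .. [-0.2,23.9,15.1]
B = cube([4.7, 7.8, 7.5]) → bbox [0,0,0] .. [4.7,7.8,7.5]
lo = A.lo+B.lo = [-6.7+0, 4+0, -0.6+0] = [-6.700,4.000,-0.600]
hi = A.hi+B.hi = [-0.2+4.7, 23.9+7.8, 15.1+7.5] = [4.500,31.700,22.600]
diag = √(11.2²+27.7²+23.2²) = √1430.97 = 37.828

min=[-6.700,4.000,-0.600] max=[4.500,31.700,22.600] diag=37.828


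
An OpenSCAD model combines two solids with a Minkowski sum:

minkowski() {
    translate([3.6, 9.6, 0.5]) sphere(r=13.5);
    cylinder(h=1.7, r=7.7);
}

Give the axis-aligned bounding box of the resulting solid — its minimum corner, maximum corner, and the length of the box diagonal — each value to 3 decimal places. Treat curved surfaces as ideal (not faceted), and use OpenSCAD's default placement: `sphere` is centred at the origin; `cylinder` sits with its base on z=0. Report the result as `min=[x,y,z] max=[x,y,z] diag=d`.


A = translate([3.6, 9.6, 0.5]) sphere(r=13.5) → bbox [-9.9,-3.9,-13] .. [17.1,23.1,14]
B = cylinder(h=1.7, r=7.7) → bbox [-7.7,-7.7,0] .. [7.7,7.7,1.7]
lo = A.lo+B.lo = [-9.9-7.7, -3.9-7.7, -13+0] = [-17.600,-11.600,-13.000]
hi = A.hi+B.hi = [17.1+7.7, 23.1+7.7, 14+1.7] = [24.800,30.800,15.700]
diag = √(42.4²+42.4²+28.7²) = √4419.21 = 66.477

min=[-17.600,-11.600,-13.000] max=[24.800,30.800,15.700] diag=66.477


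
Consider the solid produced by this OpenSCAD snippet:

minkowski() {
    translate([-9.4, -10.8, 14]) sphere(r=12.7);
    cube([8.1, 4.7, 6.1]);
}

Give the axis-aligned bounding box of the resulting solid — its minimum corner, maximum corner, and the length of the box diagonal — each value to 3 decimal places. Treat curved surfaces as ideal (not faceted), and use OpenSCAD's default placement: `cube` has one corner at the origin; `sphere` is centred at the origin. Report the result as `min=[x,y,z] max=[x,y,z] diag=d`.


min=[-22.100,-23.500,1.300] max=[11.400,6.600,32.800] diag=54.959

A = translate([-9.4, -10.8, 14]) sphere(r=12.7) → bbox [-22.1,-23.5,1.3] .. [3.3,1.9,26.7]
B = cube([8.1, 4.7, 6.1]) → bbox [0,0,0] .. [8.1,4.7,6.1]
lo = A.lo+B.lo = [-22.1+0, -23.5+0, 1.3+0] = [-22.100,-23.500,1.300]
hi = A.hi+B.hi = [3.3+8.1, 1.9+4.7, 26.7+6.1] = [11.400,6.600,32.800]
diag = √(33.5²+30.1²+31.5²) = √3020.51 = 54.959


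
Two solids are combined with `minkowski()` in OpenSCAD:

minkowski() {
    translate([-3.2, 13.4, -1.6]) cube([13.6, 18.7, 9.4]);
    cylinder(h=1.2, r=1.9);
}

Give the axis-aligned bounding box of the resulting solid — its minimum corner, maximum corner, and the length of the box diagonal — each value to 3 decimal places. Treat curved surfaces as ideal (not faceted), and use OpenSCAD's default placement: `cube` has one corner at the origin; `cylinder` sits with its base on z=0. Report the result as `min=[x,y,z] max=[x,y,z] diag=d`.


min=[-5.100,11.500,-1.600] max=[12.300,34.000,9.000] diag=30.354

A = translate([-3.2, 13.4, -1.6]) cube([13.6, 18.7, 9.4]) → bbox [-3.2,13.4,-1.6] .. [10.4,32.1,7.8]
B = cylinder(h=1.2, r=1.9) → bbox [-1.9,-1.9,0] .. [1.9,1.9,1.2]
lo = A.lo+B.lo = [-3.2-1.9, 13.4-1.9, -1.6+0] = [-5.100,11.500,-1.600]
hi = A.hi+B.hi = [10.4+1.9, 32.1+1.9, 7.8+1.2] = [12.300,34.000,9.000]
diag = √(17.4²+22.5²+10.6²) = √921.37 = 30.354


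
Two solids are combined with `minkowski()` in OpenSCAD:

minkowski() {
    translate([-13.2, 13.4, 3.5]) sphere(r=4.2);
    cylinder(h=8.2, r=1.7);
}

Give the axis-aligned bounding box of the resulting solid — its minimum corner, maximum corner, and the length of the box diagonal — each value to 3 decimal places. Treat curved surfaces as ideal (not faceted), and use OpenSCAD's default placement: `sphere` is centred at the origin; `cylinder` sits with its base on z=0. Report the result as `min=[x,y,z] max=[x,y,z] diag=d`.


A = translate([-13.2, 13.4, 3.5]) sphere(r=4.2) → bbox [-17.4,9.2,-0.7] .. [-9,17.6,7.7]
B = cylinder(h=8.2, r=1.7) → bbox [-1.7,-1.7,0] .. [1.7,1.7,8.2]
lo = A.lo+B.lo = [-17.4-1.7, 9.2-1.7, -0.7+0] = [-19.100,7.500,-0.700]
hi = A.hi+B.hi = [-9+1.7, 17.6+1.7, 7.7+8.2] = [-7.300,19.300,15.900]
diag = √(11.8²+11.8²+16.6²) = √554.04 = 23.538

min=[-19.100,7.500,-0.700] max=[-7.300,19.300,15.900] diag=23.538


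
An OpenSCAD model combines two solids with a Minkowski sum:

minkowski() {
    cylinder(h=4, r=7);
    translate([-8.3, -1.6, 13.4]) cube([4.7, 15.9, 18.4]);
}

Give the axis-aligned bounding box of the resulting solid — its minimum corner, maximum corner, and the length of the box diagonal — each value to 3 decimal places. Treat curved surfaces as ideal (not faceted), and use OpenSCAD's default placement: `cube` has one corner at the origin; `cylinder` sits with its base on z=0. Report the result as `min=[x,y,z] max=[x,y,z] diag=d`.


min=[-15.300,-8.600,13.400] max=[3.400,21.300,35.800] diag=41.779

A = translate([-8.3, -1.6, 13.4]) cube([4.7, 15.9, 18.4]) → bbox [-8.3,-1.6,13.4] .. [-3.6,14.3,31.8]
B = cylinder(h=4, r=7) → bbox [-7,-7,0] .. [7,7,4]
lo = A.lo+B.lo = [-8.3-7, -1.6-7, 13.4+0] = [-15.300,-8.600,13.400]
hi = A.hi+B.hi = [-3.6+7, 14.3+7, 31.8+4] = [3.400,21.300,35.800]
diag = √(18.7²+29.9²+22.4²) = √1745.46 = 41.779


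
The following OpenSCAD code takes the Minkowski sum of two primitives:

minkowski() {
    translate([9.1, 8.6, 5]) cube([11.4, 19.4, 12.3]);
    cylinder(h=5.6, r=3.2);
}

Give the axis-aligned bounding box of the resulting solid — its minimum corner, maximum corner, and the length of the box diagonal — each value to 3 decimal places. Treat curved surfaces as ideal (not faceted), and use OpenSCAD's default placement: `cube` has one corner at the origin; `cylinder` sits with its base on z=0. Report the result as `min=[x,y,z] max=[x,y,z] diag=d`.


min=[5.900,5.400,5.000] max=[23.700,31.200,22.900] diag=36.096

A = translate([9.1, 8.6, 5]) cube([11.4, 19.4, 12.3]) → bbox [9.1,8.6,5] .. [20.5,28,17.3]
B = cylinder(h=5.6, r=3.2) → bbox [-3.2,-3.2,0] .. [3.2,3.2,5.6]
lo = A.lo+B.lo = [9.1-3.2, 8.6-3.2, 5+0] = [5.900,5.400,5.000]
hi = A.hi+B.hi = [20.5+3.2, 28+3.2, 17.3+5.6] = [23.700,31.200,22.900]
diag = √(17.8²+25.8²+17.9²) = √1302.89 = 36.096


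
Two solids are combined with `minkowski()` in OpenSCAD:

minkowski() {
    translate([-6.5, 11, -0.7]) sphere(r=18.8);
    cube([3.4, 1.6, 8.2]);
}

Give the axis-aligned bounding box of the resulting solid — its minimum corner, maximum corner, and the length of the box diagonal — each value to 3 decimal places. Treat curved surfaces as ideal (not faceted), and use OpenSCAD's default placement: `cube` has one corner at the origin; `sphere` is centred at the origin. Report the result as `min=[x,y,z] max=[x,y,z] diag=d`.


min=[-25.300,-7.800,-19.500] max=[15.700,31.400,26.300] diag=72.906

A = translate([-6.5, 11, -0.7]) sphere(r=18.8) → bbox [-25.3,-7.8,-19.5] .. [12.3,29.8,18.1]
B = cube([3.4, 1.6, 8.2]) → bbox [0,0,0] .. [3.4,1.6,8.2]
lo = A.lo+B.lo = [-25.3+0, -7.8+0, -19.5+0] = [-25.300,-7.800,-19.500]
hi = A.hi+B.hi = [12.3+3.4, 29.8+1.6, 18.1+8.2] = [15.700,31.400,26.300]
diag = √(41²+39.2²+45.8²) = √5315.28 = 72.906


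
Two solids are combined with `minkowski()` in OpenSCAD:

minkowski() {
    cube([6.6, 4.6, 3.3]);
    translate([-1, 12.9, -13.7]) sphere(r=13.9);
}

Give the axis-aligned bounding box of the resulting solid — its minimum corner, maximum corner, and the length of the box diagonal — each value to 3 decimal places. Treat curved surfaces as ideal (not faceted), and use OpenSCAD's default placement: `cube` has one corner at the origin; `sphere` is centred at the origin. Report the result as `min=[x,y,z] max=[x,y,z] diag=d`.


min=[-14.900,-1.000,-27.600] max=[19.500,31.400,3.500] diag=56.571

A = translate([-1, 12.9, -13.7]) sphere(r=13.9) → bbox [-14.9,-1,-27.6] .. [12.9,26.8,0.2]
B = cube([6.6, 4.6, 3.3]) → bbox [0,0,0] .. [6.6,4.6,3.3]
lo = A.lo+B.lo = [-14.9+0, -1+0, -27.6+0] = [-14.900,-1.000,-27.600]
hi = A.hi+B.hi = [12.9+6.6, 26.8+4.6, 0.2+3.3] = [19.500,31.400,3.500]
diag = √(34.4²+32.4²+31.1²) = √3200.33 = 56.571


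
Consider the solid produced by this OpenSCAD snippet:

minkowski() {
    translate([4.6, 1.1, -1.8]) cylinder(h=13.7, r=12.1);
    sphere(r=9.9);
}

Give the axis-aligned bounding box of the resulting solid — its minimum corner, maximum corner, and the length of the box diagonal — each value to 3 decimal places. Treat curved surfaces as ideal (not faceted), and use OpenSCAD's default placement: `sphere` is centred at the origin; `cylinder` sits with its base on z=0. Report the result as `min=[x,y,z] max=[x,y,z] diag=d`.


min=[-17.400,-20.900,-11.700] max=[26.600,23.100,21.800] diag=70.670

A = translate([4.6, 1.1, -1.8]) cylinder(h=13.7, r=12.1) → bbox [-7.5,-11,-1.8] .. [16.7,13.2,11.9]
B = sphere(r=9.9) → bbox [-9.9,-9.9,-9.9] .. [9.9,9.9,9.9]
lo = A.lo+B.lo = [-7.5-9.9, -11-9.9, -1.8-9.9] = [-17.400,-20.900,-11.700]
hi = A.hi+B.hi = [16.7+9.9, 13.2+9.9, 11.9+9.9] = [26.600,23.100,21.800]
diag = √(44²+44²+33.5²) = √4994.25 = 70.670


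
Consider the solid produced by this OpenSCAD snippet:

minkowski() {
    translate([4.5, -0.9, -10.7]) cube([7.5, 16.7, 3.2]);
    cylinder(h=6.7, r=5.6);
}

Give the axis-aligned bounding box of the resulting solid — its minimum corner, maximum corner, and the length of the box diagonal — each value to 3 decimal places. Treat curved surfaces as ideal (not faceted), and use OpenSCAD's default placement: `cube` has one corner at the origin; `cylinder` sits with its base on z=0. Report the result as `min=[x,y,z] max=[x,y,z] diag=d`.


min=[-1.100,-6.500,-10.700] max=[17.600,21.400,-0.800] diag=35.016

A = translate([4.5, -0.9, -10.7]) cube([7.5, 16.7, 3.2]) → bbox [4.5,-0.9,-10.7] .. [12,15.8,-7.5]
B = cylinder(h=6.7, r=5.6) → bbox [-5.6,-5.6,0] .. [5.6,5.6,6.7]
lo = A.lo+B.lo = [4.5-5.6, -0.9-5.6, -10.7+0] = [-1.100,-6.500,-10.700]
hi = A.hi+B.hi = [12+5.6, 15.8+5.6, -7.5+6.7] = [17.600,21.400,-0.800]
diag = √(18.7²+27.9²+9.9²) = √1226.11 = 35.016


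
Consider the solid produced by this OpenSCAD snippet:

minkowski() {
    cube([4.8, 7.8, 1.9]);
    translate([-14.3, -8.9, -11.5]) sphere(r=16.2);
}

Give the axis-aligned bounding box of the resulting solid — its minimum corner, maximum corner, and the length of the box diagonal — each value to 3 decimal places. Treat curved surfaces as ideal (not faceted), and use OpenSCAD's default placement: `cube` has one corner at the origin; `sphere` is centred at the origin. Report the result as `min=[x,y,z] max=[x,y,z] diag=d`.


min=[-30.500,-25.100,-27.700] max=[6.700,15.100,6.600] diag=64.625

A = translate([-14.3, -8.9, -11.5]) sphere(r=16.2) → bbox [-30.5,-25.1,-27.7] .. [1.9,7.3,4.7]
B = cube([4.8, 7.8, 1.9]) → bbox [0,0,0] .. [4.8,7.8,1.9]
lo = A.lo+B.lo = [-30.5+0, -25.1+0, -27.7+0] = [-30.500,-25.100,-27.700]
hi = A.hi+B.hi = [1.9+4.8, 7.3+7.8, 4.7+1.9] = [6.700,15.100,6.600]
diag = √(37.2²+40.2²+34.3²) = √4176.37 = 64.625


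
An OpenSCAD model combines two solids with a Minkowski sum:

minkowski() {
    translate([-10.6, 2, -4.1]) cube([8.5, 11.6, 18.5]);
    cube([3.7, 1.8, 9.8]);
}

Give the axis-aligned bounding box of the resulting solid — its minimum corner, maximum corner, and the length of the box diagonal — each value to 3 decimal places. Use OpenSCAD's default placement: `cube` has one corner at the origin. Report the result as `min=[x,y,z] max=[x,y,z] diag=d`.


min=[-10.600,2.000,-4.100] max=[1.600,15.400,24.200] diag=33.605

A = translate([-10.6, 2, -4.1]) cube([8.5, 11.6, 18.5]) → bbox [-10.6,2,-4.1] .. [-2.1,13.6,14.4]
B = cube([3.7, 1.8, 9.8]) → bbox [0,0,0] .. [3.7,1.8,9.8]
lo = A.lo+B.lo = [-10.6+0, 2+0, -4.1+0] = [-10.600,2.000,-4.100]
hi = A.hi+B.hi = [-2.1+3.7, 13.6+1.8, 14.4+9.8] = [1.600,15.400,24.200]
diag = √(12.2²+13.4²+28.3²) = √1129.29 = 33.605


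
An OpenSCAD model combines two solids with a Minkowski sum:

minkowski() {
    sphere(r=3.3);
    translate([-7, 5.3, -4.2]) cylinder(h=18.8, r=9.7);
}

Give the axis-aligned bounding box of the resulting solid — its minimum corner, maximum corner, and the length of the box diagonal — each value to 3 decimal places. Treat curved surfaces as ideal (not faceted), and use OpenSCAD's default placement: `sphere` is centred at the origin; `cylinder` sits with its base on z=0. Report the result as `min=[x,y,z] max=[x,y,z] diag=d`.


A = translate([-7, 5.3, -4.2]) cylinder(h=18.8, r=9.7) → bbox [-16.7,-4.4,-4.2] .. [2.7,15,14.6]
B = sphere(r=3.3) → bbox [-3.3,-3.3,-3.3] .. [3.3,3.3,3.3]
lo = A.lo+B.lo = [-16.7-3.3, -4.4-3.3, -4.2-3.3] = [-20.000,-7.700,-7.500]
hi = A.hi+B.hi = [2.7+3.3, 15+3.3, 14.6+3.3] = [6.000,18.300,17.900]
diag = √(26²+26²+25.4²) = √1997.16 = 44.690

min=[-20.000,-7.700,-7.500] max=[6.000,18.300,17.900] diag=44.690


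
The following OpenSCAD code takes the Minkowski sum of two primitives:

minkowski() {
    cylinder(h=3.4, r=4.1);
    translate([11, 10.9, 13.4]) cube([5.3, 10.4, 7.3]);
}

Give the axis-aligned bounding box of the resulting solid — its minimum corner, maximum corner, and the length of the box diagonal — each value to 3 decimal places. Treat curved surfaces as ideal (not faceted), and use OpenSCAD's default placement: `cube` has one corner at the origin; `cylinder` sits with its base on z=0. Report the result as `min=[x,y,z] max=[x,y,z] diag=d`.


min=[6.900,6.800,13.400] max=[20.400,25.400,24.100] diag=25.352

A = translate([11, 10.9, 13.4]) cube([5.3, 10.4, 7.3]) → bbox [11,10.9,13.4] .. [16.3,21.3,20.7]
B = cylinder(h=3.4, r=4.1) → bbox [-4.1,-4.1,0] .. [4.1,4.1,3.4]
lo = A.lo+B.lo = [11-4.1, 10.9-4.1, 13.4+0] = [6.900,6.800,13.400]
hi = A.hi+B.hi = [16.3+4.1, 21.3+4.1, 20.7+3.4] = [20.400,25.400,24.100]
diag = √(13.5²+18.6²+10.7²) = √642.7 = 25.352


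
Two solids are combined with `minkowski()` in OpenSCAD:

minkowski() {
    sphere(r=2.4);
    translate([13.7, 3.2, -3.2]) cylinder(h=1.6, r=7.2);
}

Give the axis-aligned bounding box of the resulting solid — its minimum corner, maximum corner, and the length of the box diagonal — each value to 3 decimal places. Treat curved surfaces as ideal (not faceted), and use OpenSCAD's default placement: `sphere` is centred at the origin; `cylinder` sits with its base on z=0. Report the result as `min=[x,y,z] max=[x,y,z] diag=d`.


min=[4.100,-6.400,-5.600] max=[23.300,12.800,0.800] diag=27.897

A = translate([13.7, 3.2, -3.2]) cylinder(h=1.6, r=7.2) → bbox [6.5,-4,-3.2] .. [20.9,10.4,-1.6]
B = sphere(r=2.4) → bbox [-2.4,-2.4,-2.4] .. [2.4,2.4,2.4]
lo = A.lo+B.lo = [6.5-2.4, -4-2.4, -3.2-2.4] = [4.100,-6.400,-5.600]
hi = A.hi+B.hi = [20.9+2.4, 10.4+2.4, -1.6+2.4] = [23.300,12.800,0.800]
diag = √(19.2²+19.2²+6.4²) = √778.24 = 27.897


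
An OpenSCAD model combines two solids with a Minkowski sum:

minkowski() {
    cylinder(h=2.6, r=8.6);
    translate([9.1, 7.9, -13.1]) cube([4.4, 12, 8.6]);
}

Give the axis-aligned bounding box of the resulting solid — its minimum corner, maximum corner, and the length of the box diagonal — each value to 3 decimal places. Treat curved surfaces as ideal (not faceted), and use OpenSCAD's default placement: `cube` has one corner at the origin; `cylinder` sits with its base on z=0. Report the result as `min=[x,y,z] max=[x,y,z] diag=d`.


min=[0.500,-0.700,-13.100] max=[22.100,28.500,-1.900] diag=38.008

A = translate([9.1, 7.9, -13.1]) cube([4.4, 12, 8.6]) → bbox [9.1,7.9,-13.1] .. [13.5,19.9,-4.5]
B = cylinder(h=2.6, r=8.6) → bbox [-8.6,-8.6,0] .. [8.6,8.6,2.6]
lo = A.lo+B.lo = [9.1-8.6, 7.9-8.6, -13.1+0] = [0.500,-0.700,-13.100]
hi = A.hi+B.hi = [13.5+8.6, 19.9+8.6, -4.5+2.6] = [22.100,28.500,-1.900]
diag = √(21.6²+29.2²+11.2²) = √1444.64 = 38.008


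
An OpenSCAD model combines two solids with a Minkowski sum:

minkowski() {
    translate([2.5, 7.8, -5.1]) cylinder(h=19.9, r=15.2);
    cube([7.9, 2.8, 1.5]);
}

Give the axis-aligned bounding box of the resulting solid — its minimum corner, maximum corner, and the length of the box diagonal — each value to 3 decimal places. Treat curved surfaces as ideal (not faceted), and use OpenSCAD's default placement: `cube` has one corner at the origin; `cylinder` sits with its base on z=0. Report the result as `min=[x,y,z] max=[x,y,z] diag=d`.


A = translate([2.5, 7.8, -5.1]) cylinder(h=19.9, r=15.2) → bbox [-12.7,-7.4,-5.1] .. [17.7,23,14.8]
B = cube([7.9, 2.8, 1.5]) → bbox [0,0,0] .. [7.9,2.8,1.5]
lo = A.lo+B.lo = [-12.7+0, -7.4+0, -5.1+0] = [-12.700,-7.400,-5.100]
hi = A.hi+B.hi = [17.7+7.9, 23+2.8, 14.8+1.5] = [25.600,25.800,16.300]
diag = √(38.3²+33.2²+21.4²) = √3027.09 = 55.019

min=[-12.700,-7.400,-5.100] max=[25.600,25.800,16.300] diag=55.019


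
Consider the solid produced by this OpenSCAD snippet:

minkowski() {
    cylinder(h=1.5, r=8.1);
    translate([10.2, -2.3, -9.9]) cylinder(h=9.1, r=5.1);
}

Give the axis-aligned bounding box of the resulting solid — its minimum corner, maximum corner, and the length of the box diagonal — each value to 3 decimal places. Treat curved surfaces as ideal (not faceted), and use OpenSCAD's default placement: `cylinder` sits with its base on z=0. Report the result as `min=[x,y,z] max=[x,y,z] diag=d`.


A = translate([10.2, -2.3, -9.9]) cylinder(h=9.1, r=5.1) → bbox [5.1,-7.4,-9.9] .. [15.3,2.8,-0.8]
B = cylinder(h=1.5, r=8.1) → bbox [-8.1,-8.1,0] .. [8.1,8.1,1.5]
lo = A.lo+B.lo = [5.1-8.1, -7.4-8.1, -9.9+0] = [-3.000,-15.500,-9.900]
hi = A.hi+B.hi = [15.3+8.1, 2.8+8.1, -0.8+1.5] = [23.400,10.900,0.700]
diag = √(26.4²+26.4²+10.6²) = √1506.28 = 38.811

min=[-3.000,-15.500,-9.900] max=[23.400,10.900,0.700] diag=38.811


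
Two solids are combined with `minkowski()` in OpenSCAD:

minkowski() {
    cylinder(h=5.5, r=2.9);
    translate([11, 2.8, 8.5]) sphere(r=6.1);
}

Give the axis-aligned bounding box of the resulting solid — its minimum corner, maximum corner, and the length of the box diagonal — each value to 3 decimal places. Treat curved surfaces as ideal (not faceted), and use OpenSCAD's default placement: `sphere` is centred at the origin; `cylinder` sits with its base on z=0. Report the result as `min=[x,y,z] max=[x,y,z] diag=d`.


min=[2.000,-6.200,2.400] max=[20.000,11.800,20.100] diag=31.005

A = translate([11, 2.8, 8.5]) sphere(r=6.1) → bbox [4.9,-3.3,2.4] .. [17.1,8.9,14.6]
B = cylinder(h=5.5, r=2.9) → bbox [-2.9,-2.9,0] .. [2.9,2.9,5.5]
lo = A.lo+B.lo = [4.9-2.9, -3.3-2.9, 2.4+0] = [2.000,-6.200,2.400]
hi = A.hi+B.hi = [17.1+2.9, 8.9+2.9, 14.6+5.5] = [20.000,11.800,20.100]
diag = √(18²+18²+17.7²) = √961.29 = 31.005


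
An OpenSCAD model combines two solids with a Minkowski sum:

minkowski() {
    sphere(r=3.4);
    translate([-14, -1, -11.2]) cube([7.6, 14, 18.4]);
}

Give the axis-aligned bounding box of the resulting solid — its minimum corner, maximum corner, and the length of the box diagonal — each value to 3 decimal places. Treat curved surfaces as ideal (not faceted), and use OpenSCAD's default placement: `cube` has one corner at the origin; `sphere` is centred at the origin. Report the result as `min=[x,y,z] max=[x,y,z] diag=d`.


min=[-17.400,-4.400,-14.600] max=[-3.000,16.400,10.600] diag=35.708

A = translate([-14, -1, -11.2]) cube([7.6, 14, 18.4]) → bbox [-14,-1,-11.2] .. [-6.4,13,7.2]
B = sphere(r=3.4) → bbox [-3.4,-3.4,-3.4] .. [3.4,3.4,3.4]
lo = A.lo+B.lo = [-14-3.4, -1-3.4, -11.2-3.4] = [-17.400,-4.400,-14.600]
hi = A.hi+B.hi = [-6.4+3.4, 13+3.4, 7.2+3.4] = [-3.000,16.400,10.600]
diag = √(14.4²+20.8²+25.2²) = √1275.04 = 35.708


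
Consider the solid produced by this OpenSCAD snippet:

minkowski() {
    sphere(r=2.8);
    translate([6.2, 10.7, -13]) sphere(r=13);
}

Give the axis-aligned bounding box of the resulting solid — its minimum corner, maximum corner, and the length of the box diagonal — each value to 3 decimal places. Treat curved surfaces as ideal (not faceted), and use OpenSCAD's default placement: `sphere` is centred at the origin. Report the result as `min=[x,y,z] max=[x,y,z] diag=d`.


A = translate([6.2, 10.7, -13]) sphere(r=13) → bbox [-6.8,-2.3,-26] .. [19.2,23.7,0]
B = sphere(r=2.8) → bbox [-2.8,-2.8,-2.8] .. [2.8,2.8,2.8]
lo = A.lo+B.lo = [-6.8-2.8, -2.3-2.8, -26-2.8] = [-9.600,-5.100,-28.800]
hi = A.hi+B.hi = [19.2+2.8, 23.7+2.8, 0+2.8] = [22.000,26.500,2.800]
diag = √(31.6²+31.6²+31.6²) = √2995.68 = 54.733

min=[-9.600,-5.100,-28.800] max=[22.000,26.500,2.800] diag=54.733


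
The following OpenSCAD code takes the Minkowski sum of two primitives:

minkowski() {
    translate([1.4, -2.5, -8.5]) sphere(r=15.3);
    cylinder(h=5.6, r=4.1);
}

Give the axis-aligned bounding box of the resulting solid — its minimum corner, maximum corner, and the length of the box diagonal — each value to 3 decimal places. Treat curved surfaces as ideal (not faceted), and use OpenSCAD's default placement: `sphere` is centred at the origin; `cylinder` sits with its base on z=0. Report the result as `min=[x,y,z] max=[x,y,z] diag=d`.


min=[-18.000,-21.900,-23.800] max=[20.800,16.900,12.400] diag=65.737

A = translate([1.4, -2.5, -8.5]) sphere(r=15.3) → bbox [-13.9,-17.8,-23.8] .. [16.7,12.8,6.8]
B = cylinder(h=5.6, r=4.1) → bbox [-4.1,-4.1,0] .. [4.1,4.1,5.6]
lo = A.lo+B.lo = [-13.9-4.1, -17.8-4.1, -23.8+0] = [-18.000,-21.900,-23.800]
hi = A.hi+B.hi = [16.7+4.1, 12.8+4.1, 6.8+5.6] = [20.800,16.900,12.400]
diag = √(38.8²+38.8²+36.2²) = √4321.32 = 65.737


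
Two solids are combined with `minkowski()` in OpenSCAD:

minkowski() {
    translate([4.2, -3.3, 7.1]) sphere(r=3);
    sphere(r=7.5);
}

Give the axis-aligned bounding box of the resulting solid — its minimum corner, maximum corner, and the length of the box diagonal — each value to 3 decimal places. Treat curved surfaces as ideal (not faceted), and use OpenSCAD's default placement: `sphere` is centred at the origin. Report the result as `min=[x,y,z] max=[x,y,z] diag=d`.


min=[-6.300,-13.800,-3.400] max=[14.700,7.200,17.600] diag=36.373

A = translate([4.2, -3.3, 7.1]) sphere(r=3) → bbox [1.2,-6.3,4.1] .. [7.2,-0.3,10.1]
B = sphere(r=7.5) → bbox [-7.5,-7.5,-7.5] .. [7.5,7.5,7.5]
lo = A.lo+B.lo = [1.2-7.5, -6.3-7.5, 4.1-7.5] = [-6.300,-13.800,-3.400]
hi = A.hi+B.hi = [7.2+7.5, -0.3+7.5, 10.1+7.5] = [14.700,7.200,17.600]
diag = √(21²+21²+21²) = √1323 = 36.373


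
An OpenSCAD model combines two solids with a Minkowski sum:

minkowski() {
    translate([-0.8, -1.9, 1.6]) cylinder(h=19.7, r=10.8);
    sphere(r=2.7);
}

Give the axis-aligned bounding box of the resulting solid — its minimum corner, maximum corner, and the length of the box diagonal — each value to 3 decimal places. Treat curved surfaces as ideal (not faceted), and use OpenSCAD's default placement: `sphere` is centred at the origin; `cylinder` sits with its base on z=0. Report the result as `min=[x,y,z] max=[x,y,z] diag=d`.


A = translate([-0.8, -1.9, 1.6]) cylinder(h=19.7, r=10.8) → bbox [-11.6,-12.7,1.6] .. [10,8.9,21.3]
B = sphere(r=2.7) → bbox [-2.7,-2.7,-2.7] .. [2.7,2.7,2.7]
lo = A.lo+B.lo = [-11.6-2.7, -12.7-2.7, 1.6-2.7] = [-14.300,-15.400,-1.100]
hi = A.hi+B.hi = [10+2.7, 8.9+2.7, 21.3+2.7] = [12.700,11.600,24.000]
diag = √(27²+27²+25.1²) = √2088.01 = 45.695

min=[-14.300,-15.400,-1.100] max=[12.700,11.600,24.000] diag=45.695


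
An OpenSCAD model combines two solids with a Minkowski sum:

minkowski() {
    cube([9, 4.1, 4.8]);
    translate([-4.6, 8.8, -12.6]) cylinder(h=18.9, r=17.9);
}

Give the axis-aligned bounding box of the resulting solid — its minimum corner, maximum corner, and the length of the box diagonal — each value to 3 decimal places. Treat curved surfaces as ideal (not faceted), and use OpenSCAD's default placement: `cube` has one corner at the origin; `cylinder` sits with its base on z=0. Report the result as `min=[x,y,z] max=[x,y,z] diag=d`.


A = translate([-4.6, 8.8, -12.6]) cylinder(h=18.9, r=17.9) → bbox [-22.5,-9.1,-12.6] .. [13.3,26.7,6.3]
B = cube([9, 4.1, 4.8]) → bbox [0,0,0] .. [9,4.1,4.8]
lo = A.lo+B.lo = [-22.5+0, -9.1+0, -12.6+0] = [-22.500,-9.100,-12.600]
hi = A.hi+B.hi = [13.3+9, 26.7+4.1, 6.3+4.8] = [22.300,30.800,11.100]
diag = √(44.8²+39.9²+23.7²) = √4160.74 = 64.504

min=[-22.500,-9.100,-12.600] max=[22.300,30.800,11.100] diag=64.504


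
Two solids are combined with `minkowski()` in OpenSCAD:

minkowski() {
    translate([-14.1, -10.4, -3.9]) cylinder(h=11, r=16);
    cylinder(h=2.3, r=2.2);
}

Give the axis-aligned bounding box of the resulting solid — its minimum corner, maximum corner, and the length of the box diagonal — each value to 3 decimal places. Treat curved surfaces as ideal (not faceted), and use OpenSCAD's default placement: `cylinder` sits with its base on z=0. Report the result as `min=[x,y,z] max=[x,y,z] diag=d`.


min=[-32.300,-28.600,-3.900] max=[4.100,7.800,9.400] diag=53.168

A = translate([-14.1, -10.4, -3.9]) cylinder(h=11, r=16) → bbox [-30.1,-26.4,-3.9] .. [1.9,5.6,7.1]
B = cylinder(h=2.3, r=2.2) → bbox [-2.2,-2.2,0] .. [2.2,2.2,2.3]
lo = A.lo+B.lo = [-30.1-2.2, -26.4-2.2, -3.9+0] = [-32.300,-28.600,-3.900]
hi = A.hi+B.hi = [1.9+2.2, 5.6+2.2, 7.1+2.3] = [4.100,7.800,9.400]
diag = √(36.4²+36.4²+13.3²) = √2826.81 = 53.168


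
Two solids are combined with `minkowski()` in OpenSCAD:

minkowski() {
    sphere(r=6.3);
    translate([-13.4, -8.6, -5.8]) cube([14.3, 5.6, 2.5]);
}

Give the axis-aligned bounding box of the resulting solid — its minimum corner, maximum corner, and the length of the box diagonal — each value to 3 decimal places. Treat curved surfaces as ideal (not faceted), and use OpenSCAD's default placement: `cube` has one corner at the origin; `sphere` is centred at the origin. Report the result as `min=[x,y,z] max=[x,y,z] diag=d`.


A = translate([-13.4, -8.6, -5.8]) cube([14.3, 5.6, 2.5]) → bbox [-13.4,-8.6,-5.8] .. [0.9,-3,-3.3]
B = sphere(r=6.3) → bbox [-6.3,-6.3,-6.3] .. [6.3,6.3,6.3]
lo = A.lo+B.lo = [-13.4-6.3, -8.6-6.3, -5.8-6.3] = [-19.700,-14.900,-12.100]
hi = A.hi+B.hi = [0.9+6.3, -3+6.3, -3.3+6.3] = [7.200,3.300,3.000]
diag = √(26.9²+18.2²+15.1²) = √1282.86 = 35.817

min=[-19.700,-14.900,-12.100] max=[7.200,3.300,3.000] diag=35.817


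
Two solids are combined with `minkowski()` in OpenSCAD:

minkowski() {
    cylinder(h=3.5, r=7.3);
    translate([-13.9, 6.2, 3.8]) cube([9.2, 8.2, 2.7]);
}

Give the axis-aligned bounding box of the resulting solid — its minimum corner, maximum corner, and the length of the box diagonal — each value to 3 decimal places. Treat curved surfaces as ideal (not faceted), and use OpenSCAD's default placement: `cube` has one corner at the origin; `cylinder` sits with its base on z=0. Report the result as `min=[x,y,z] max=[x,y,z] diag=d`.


A = translate([-13.9, 6.2, 3.8]) cube([9.2, 8.2, 2.7]) → bbox [-13.9,6.2,3.8] .. [-4.7,14.4,6.5]
B = cylinder(h=3.5, r=7.3) → bbox [-7.3,-7.3,0] .. [7.3,7.3,3.5]
lo = A.lo+B.lo = [-13.9-7.3, 6.2-7.3, 3.8+0] = [-21.200,-1.100,3.800]
hi = A.hi+B.hi = [-4.7+7.3, 14.4+7.3, 6.5+3.5] = [2.600,21.700,10.000]
diag = √(23.8²+22.8²+6.2²) = √1124.72 = 33.537

min=[-21.200,-1.100,3.800] max=[2.600,21.700,10.000] diag=33.537


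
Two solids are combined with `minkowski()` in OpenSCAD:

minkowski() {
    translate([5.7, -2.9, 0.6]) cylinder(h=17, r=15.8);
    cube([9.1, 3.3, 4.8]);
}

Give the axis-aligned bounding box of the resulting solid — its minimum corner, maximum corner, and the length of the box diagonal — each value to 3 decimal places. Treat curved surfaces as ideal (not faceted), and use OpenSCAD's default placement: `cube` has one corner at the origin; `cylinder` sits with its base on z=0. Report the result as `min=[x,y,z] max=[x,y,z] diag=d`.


min=[-10.100,-18.700,0.600] max=[30.600,16.200,22.400] diag=57.877

A = translate([5.7, -2.9, 0.6]) cylinder(h=17, r=15.8) → bbox [-10.1,-18.7,0.6] .. [21.5,12.9,17.6]
B = cube([9.1, 3.3, 4.8]) → bbox [0,0,0] .. [9.1,3.3,4.8]
lo = A.lo+B.lo = [-10.1+0, -18.7+0, 0.6+0] = [-10.100,-18.700,0.600]
hi = A.hi+B.hi = [21.5+9.1, 12.9+3.3, 17.6+4.8] = [30.600,16.200,22.400]
diag = √(40.7²+34.9²+21.8²) = √3349.74 = 57.877


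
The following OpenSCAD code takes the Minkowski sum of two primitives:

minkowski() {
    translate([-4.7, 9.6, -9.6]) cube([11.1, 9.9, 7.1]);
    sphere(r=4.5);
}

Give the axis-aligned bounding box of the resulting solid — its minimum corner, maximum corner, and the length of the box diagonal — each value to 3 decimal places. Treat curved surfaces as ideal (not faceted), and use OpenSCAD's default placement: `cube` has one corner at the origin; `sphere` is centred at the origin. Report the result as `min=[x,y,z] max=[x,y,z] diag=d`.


A = translate([-4.7, 9.6, -9.6]) cube([11.1, 9.9, 7.1]) → bbox [-4.7,9.6,-9.6] .. [6.4,19.5,-2.5]
B = sphere(r=4.5) → bbox [-4.5,-4.5,-4.5] .. [4.5,4.5,4.5]
lo = A.lo+B.lo = [-4.7-4.5, 9.6-4.5, -9.6-4.5] = [-9.200,5.100,-14.100]
hi = A.hi+B.hi = [6.4+4.5, 19.5+4.5, -2.5+4.5] = [10.900,24.000,2.000]
diag = √(20.1²+18.9²+16.1²) = √1020.43 = 31.944

min=[-9.200,5.100,-14.100] max=[10.900,24.000,2.000] diag=31.944


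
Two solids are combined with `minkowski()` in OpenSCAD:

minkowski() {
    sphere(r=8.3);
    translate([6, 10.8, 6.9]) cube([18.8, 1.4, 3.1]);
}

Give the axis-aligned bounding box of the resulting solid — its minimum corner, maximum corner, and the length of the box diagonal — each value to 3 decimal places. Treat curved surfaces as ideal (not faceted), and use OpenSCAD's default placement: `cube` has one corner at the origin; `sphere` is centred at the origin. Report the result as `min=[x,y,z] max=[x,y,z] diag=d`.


A = translate([6, 10.8, 6.9]) cube([18.8, 1.4, 3.1]) → bbox [6,10.8,6.9] .. [24.8,12.2,10]
B = sphere(r=8.3) → bbox [-8.3,-8.3,-8.3] .. [8.3,8.3,8.3]
lo = A.lo+B.lo = [6-8.3, 10.8-8.3, 6.9-8.3] = [-2.300,2.500,-1.400]
hi = A.hi+B.hi = [24.8+8.3, 12.2+8.3, 10+8.3] = [33.100,20.500,18.300]
diag = √(35.4²+18²+19.7²) = √1965.25 = 44.331

min=[-2.300,2.500,-1.400] max=[33.100,20.500,18.300] diag=44.331


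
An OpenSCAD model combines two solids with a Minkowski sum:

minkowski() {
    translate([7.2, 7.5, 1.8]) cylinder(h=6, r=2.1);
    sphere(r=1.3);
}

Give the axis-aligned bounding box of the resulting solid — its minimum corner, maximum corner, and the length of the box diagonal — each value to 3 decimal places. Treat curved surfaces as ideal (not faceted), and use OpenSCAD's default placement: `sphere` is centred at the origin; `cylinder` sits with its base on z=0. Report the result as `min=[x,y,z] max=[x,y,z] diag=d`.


A = translate([7.2, 7.5, 1.8]) cylinder(h=6, r=2.1) → bbox [5.1,5.4,1.8] .. [9.3,9.6,7.8]
B = sphere(r=1.3) → bbox [-1.3,-1.3,-1.3] .. [1.3,1.3,1.3]
lo = A.lo+B.lo = [5.1-1.3, 5.4-1.3, 1.8-1.3] = [3.800,4.100,0.500]
hi = A.hi+B.hi = [9.3+1.3, 9.6+1.3, 7.8+1.3] = [10.600,10.900,9.100]
diag = √(6.8²+6.8²+8.6²) = √166.44 = 12.901

min=[3.800,4.100,0.500] max=[10.600,10.900,9.100] diag=12.901


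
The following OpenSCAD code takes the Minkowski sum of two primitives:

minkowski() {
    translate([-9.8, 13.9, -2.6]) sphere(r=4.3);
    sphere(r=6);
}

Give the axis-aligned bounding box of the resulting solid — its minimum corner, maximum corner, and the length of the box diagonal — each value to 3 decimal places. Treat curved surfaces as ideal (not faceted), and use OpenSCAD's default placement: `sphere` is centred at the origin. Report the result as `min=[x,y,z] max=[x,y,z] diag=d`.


min=[-20.100,3.600,-12.900] max=[0.500,24.200,7.700] diag=35.680

A = translate([-9.8, 13.9, -2.6]) sphere(r=4.3) → bbox [-14.1,9.6,-6.9] .. [-5.5,18.2,1.7]
B = sphere(r=6) → bbox [-6,-6,-6] .. [6,6,6]
lo = A.lo+B.lo = [-14.1-6, 9.6-6, -6.9-6] = [-20.100,3.600,-12.900]
hi = A.hi+B.hi = [-5.5+6, 18.2+6, 1.7+6] = [0.500,24.200,7.700]
diag = √(20.6²+20.6²+20.6²) = √1273.08 = 35.680
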